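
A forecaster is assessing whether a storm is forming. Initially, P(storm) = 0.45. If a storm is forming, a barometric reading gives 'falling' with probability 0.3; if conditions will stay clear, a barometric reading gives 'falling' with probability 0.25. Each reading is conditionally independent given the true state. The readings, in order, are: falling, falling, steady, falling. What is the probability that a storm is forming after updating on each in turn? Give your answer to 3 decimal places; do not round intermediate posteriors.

After 'falling': P(storm) = 0.3·0.4500 / (0.3·0.4500 + 0.25·0.5500) ≈ 0.4954
After 'falling': P(storm) = 0.3·0.4954 / (0.3·0.4954 + 0.25·0.5046) ≈ 0.5409
After 'steady': P(storm) = 0.7·0.5409 / (0.7·0.5409 + 0.75·0.4591) ≈ 0.5237
After 'falling': P(storm) = 0.3·0.5237 / (0.3·0.5237 + 0.25·0.4763) ≈ 0.5689

0.569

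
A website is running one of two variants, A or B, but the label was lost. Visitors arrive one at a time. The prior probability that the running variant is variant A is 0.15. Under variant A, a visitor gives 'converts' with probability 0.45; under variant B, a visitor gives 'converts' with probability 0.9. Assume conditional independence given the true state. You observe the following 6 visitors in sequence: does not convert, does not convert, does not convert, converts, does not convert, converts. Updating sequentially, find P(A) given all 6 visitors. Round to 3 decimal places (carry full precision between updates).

0.976

After 'does not convert': P(A) = 0.55·0.1500 / (0.55·0.1500 + 0.1·0.8500) ≈ 0.4925
After 'does not convert': P(A) = 0.55·0.4925 / (0.55·0.4925 + 0.1·0.5075) ≈ 0.8422
After 'does not convert': P(A) = 0.55·0.8422 / (0.55·0.8422 + 0.1·0.1578) ≈ 0.9671
After 'converts': P(A) = 0.45·0.9671 / (0.45·0.9671 + 0.9·0.0329) ≈ 0.9362
After 'does not convert': P(A) = 0.55·0.9362 / (0.55·0.9362 + 0.1·0.0638) ≈ 0.9878
After 'converts': P(A) = 0.45·0.9878 / (0.45·0.9878 + 0.9·0.0122) ≈ 0.9758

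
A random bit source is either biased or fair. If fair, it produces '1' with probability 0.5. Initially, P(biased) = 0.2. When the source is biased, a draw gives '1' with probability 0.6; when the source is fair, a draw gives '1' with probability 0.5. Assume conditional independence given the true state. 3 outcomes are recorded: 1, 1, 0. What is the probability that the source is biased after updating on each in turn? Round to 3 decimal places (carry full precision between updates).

0.224

After '1': P(biased) = 0.6·0.2000 / (0.6·0.2000 + 0.5·0.8000) ≈ 0.2308
After '1': P(biased) = 0.6·0.2308 / (0.6·0.2308 + 0.5·0.7692) ≈ 0.2647
After '0': P(biased) = 0.4·0.2647 / (0.4·0.2647 + 0.5·0.7353) ≈ 0.2236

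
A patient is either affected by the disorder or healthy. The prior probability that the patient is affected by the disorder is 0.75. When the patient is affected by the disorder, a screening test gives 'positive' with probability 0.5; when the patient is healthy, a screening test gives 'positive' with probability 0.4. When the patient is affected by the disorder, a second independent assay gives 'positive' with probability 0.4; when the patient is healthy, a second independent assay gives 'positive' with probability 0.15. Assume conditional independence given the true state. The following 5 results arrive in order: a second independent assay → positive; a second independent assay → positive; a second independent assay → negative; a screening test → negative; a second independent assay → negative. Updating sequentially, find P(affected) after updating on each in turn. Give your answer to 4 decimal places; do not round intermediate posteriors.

Apply Bayes' rule sequentially, carrying P(affected) forward.
After a second independent assay='positive': P(affected) = 0.4·0.7500 / (0.4·0.7500 + 0.15·0.2500) ≈ 0.8889
After a second independent assay='positive': P(affected) = 0.4·0.8889 / (0.4·0.8889 + 0.15·0.1111) ≈ 0.9552
After a second independent assay='negative': P(affected) = 0.6·0.9552 / (0.6·0.9552 + 0.85·0.0448) ≈ 0.9377
After a screening test='negative': P(affected) = 0.5·0.9377 / (0.5·0.9377 + 0.6·0.0623) ≈ 0.9262
After a second independent assay='negative': P(affected) = 0.6·0.9262 / (0.6·0.9262 + 0.85·0.0738) ≈ 0.8986

0.8986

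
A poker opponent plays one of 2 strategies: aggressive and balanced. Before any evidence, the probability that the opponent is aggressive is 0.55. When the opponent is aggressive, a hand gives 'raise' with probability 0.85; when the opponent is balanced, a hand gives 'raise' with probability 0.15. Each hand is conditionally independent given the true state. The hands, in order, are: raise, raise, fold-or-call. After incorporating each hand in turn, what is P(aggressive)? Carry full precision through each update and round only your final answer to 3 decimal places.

0.874

After 'raise': P(aggressive) = 0.85·0.5500 / (0.85·0.5500 + 0.15·0.4500) ≈ 0.8738
After 'raise': P(aggressive) = 0.85·0.8738 / (0.85·0.8738 + 0.15·0.1262) ≈ 0.9752
After 'fold-or-call': P(aggressive) = 0.15·0.9752 / (0.15·0.9752 + 0.85·0.0248) ≈ 0.8738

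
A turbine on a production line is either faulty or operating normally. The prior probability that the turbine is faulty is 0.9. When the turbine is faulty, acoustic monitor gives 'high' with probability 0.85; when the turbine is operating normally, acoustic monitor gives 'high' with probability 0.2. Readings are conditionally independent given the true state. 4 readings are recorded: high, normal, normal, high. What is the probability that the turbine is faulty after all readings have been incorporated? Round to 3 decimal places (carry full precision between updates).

0.851

Each posterior becomes the prior for the next update.
After 'high': P(faulty) = 0.85·0.9000 / (0.85·0.9000 + 0.2·0.1000) ≈ 0.9745
After 'normal': P(faulty) = 0.15·0.9745 / (0.15·0.9745 + 0.8·0.0255) ≈ 0.8776
After 'normal': P(faulty) = 0.15·0.8776 / (0.15·0.8776 + 0.8·0.1224) ≈ 0.5735
After 'high': P(faulty) = 0.85·0.5735 / (0.85·0.5735 + 0.2·0.4265) ≈ 0.8511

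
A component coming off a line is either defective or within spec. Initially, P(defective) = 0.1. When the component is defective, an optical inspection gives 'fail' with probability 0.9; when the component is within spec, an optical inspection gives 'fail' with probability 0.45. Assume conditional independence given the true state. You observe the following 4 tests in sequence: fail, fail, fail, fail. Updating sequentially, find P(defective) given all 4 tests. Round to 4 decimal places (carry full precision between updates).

0.6400

After 'fail': P(defective) = 0.9·0.1000 / (0.9·0.1000 + 0.45·0.9000) ≈ 0.1818
After 'fail': P(defective) = 0.9·0.1818 / (0.9·0.1818 + 0.45·0.8182) ≈ 0.3077
After 'fail': P(defective) = 0.9·0.3077 / (0.9·0.3077 + 0.45·0.6923) ≈ 0.4706
After 'fail': P(defective) = 0.9·0.4706 / (0.9·0.4706 + 0.45·0.5294) ≈ 0.6400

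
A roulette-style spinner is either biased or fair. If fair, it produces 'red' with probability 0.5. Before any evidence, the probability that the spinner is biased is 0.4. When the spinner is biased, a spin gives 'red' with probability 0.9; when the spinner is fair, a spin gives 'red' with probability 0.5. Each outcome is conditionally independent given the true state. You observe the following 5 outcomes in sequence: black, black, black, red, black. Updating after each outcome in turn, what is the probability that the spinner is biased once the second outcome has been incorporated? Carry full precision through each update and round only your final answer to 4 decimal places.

0.0260

After 'black': P(biased) = 0.1·0.4000 / (0.1·0.4000 + 0.5·0.6000) ≈ 0.1176
After 'black': P(biased) = 0.1·0.1176 / (0.1·0.1176 + 0.5·0.8824) ≈ 0.0260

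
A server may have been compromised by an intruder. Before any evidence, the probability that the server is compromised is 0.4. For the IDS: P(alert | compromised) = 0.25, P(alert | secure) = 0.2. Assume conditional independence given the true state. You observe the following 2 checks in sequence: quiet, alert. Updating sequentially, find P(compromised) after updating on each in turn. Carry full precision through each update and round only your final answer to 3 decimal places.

0.439

After 'quiet': P(compromised) = 0.75·0.4000 / (0.75·0.4000 + 0.8·0.6000) ≈ 0.3846
After 'alert': P(compromised) = 0.25·0.3846 / (0.25·0.3846 + 0.2·0.6154) ≈ 0.4386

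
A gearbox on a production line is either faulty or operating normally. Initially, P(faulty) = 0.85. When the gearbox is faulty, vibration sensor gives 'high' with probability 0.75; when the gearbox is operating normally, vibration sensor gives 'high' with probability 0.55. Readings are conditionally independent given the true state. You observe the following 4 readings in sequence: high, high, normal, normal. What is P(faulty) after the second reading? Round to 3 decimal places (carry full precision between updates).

After 'high': P(faulty) = 0.75·0.8500 / (0.75·0.8500 + 0.55·0.1500) ≈ 0.8854
After 'high': P(faulty) = 0.75·0.8854 / (0.75·0.8854 + 0.55·0.1146) ≈ 0.9133

0.913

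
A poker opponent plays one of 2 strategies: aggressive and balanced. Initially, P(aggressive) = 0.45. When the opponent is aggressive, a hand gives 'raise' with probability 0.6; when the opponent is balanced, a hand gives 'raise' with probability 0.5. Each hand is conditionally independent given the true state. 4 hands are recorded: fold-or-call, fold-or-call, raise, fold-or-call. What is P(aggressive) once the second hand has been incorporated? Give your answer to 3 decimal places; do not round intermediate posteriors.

0.344

After 'fold-or-call': P(aggressive) = 0.4·0.4500 / (0.4·0.4500 + 0.5·0.5500) ≈ 0.3956
After 'fold-or-call': P(aggressive) = 0.4·0.3956 / (0.4·0.3956 + 0.5·0.6044) ≈ 0.3437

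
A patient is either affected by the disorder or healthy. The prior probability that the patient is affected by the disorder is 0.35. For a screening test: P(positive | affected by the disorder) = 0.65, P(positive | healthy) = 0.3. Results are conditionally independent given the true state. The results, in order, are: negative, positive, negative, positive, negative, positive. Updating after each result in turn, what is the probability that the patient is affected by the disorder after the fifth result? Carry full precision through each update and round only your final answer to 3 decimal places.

Each posterior becomes the prior for the next update.
After 'negative': P(affected) = 0.35·0.3500 / (0.35·0.3500 + 0.7·0.6500) ≈ 0.2121
After 'positive': P(affected) = 0.65·0.2121 / (0.65·0.2121 + 0.3·0.7879) ≈ 0.3684
After 'negative': P(affected) = 0.35·0.3684 / (0.35·0.3684 + 0.7·0.6316) ≈ 0.2258
After 'positive': P(affected) = 0.65·0.2258 / (0.65·0.2258 + 0.3·0.7742) ≈ 0.3872
After 'negative': P(affected) = 0.35·0.3872 / (0.35·0.3872 + 0.7·0.6128) ≈ 0.2401

0.240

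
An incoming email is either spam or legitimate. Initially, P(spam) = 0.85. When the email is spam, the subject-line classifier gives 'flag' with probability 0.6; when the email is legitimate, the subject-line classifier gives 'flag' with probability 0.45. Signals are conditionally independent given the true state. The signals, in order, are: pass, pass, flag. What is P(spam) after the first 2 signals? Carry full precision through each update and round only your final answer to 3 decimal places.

0.750

After 'pass': P(spam) = 0.4·0.8500 / (0.4·0.8500 + 0.55·0.1500) ≈ 0.8047
After 'pass': P(spam) = 0.4·0.8047 / (0.4·0.8047 + 0.55·0.1953) ≈ 0.7498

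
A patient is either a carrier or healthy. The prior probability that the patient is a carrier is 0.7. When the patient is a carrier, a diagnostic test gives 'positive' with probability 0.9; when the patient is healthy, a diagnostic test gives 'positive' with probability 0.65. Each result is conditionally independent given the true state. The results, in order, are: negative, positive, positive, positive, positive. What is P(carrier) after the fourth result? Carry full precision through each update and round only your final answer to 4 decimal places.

0.6389

After 'negative': P(carrier) = 0.1·0.7000 / (0.1·0.7000 + 0.35·0.3000) ≈ 0.4000
After 'positive': P(carrier) = 0.9·0.4000 / (0.9·0.4000 + 0.65·0.6000) ≈ 0.4800
After 'positive': P(carrier) = 0.9·0.4800 / (0.9·0.4800 + 0.65·0.5200) ≈ 0.5610
After 'positive': P(carrier) = 0.9·0.5610 / (0.9·0.5610 + 0.65·0.4390) ≈ 0.6389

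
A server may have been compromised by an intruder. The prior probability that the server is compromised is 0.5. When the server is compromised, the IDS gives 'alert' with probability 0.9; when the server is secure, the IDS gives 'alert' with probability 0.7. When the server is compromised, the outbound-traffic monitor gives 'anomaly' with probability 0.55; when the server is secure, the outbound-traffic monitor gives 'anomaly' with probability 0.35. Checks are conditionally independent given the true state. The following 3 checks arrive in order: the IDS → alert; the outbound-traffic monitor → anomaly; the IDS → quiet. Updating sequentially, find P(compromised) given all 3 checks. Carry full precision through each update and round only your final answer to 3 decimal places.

After the IDS='alert': P(compromised) = 0.9·0.5000 / (0.9·0.5000 + 0.7·0.5000) ≈ 0.5625
After the outbound-traffic monitor='anomaly': P(compromised) = 0.55·0.5625 / (0.55·0.5625 + 0.35·0.4375) ≈ 0.6689
After the IDS='quiet': P(compromised) = 0.1·0.6689 / (0.1·0.6689 + 0.3·0.3311) ≈ 0.4024

0.402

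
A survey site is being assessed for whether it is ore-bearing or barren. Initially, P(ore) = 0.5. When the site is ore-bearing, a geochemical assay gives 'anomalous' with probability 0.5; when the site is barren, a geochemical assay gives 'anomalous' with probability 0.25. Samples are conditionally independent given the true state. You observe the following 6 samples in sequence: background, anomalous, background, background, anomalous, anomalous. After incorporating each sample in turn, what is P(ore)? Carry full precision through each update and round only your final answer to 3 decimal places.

0.703

Each posterior becomes the prior for the next update.
After 'background': P(ore) = 0.5·0.5000 / (0.5·0.5000 + 0.75·0.5000) ≈ 0.4000
After 'anomalous': P(ore) = 0.5·0.4000 / (0.5·0.4000 + 0.25·0.6000) ≈ 0.5714
After 'background': P(ore) = 0.5·0.5714 / (0.5·0.5714 + 0.75·0.4286) ≈ 0.4706
After 'background': P(ore) = 0.5·0.4706 / (0.5·0.4706 + 0.75·0.5294) ≈ 0.3721
After 'anomalous': P(ore) = 0.5·0.3721 / (0.5·0.3721 + 0.25·0.6279) ≈ 0.5424
After 'anomalous': P(ore) = 0.5·0.5424 / (0.5·0.5424 + 0.25·0.4576) ≈ 0.7033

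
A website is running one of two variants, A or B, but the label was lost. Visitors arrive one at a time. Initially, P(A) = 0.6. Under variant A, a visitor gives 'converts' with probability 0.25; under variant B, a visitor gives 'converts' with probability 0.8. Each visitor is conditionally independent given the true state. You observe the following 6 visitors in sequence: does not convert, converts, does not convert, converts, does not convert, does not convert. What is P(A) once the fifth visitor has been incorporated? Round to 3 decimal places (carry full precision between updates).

0.885

After 'does not convert': P(A) = 0.75·0.6000 / (0.75·0.6000 + 0.2·0.4000) ≈ 0.8491
After 'converts': P(A) = 0.25·0.8491 / (0.25·0.8491 + 0.8·0.1509) ≈ 0.6374
After 'does not convert': P(A) = 0.75·0.6374 / (0.75·0.6374 + 0.2·0.3626) ≈ 0.8683
After 'converts': P(A) = 0.25·0.8683 / (0.25·0.8683 + 0.8·0.1317) ≈ 0.6732
After 'does not convert': P(A) = 0.75·0.6732 / (0.75·0.6732 + 0.2·0.3268) ≈ 0.8854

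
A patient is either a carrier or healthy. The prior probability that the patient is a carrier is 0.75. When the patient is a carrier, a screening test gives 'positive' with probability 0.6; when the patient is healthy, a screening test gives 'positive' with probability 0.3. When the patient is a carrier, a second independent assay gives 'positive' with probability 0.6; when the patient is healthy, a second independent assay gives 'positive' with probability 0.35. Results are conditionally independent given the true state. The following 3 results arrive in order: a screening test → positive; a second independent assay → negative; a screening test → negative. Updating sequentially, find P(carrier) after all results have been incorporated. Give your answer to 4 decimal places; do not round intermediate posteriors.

After a screening test='positive': P(carrier) = 0.6·0.7500 / (0.6·0.7500 + 0.3·0.2500) ≈ 0.8571
After a second independent assay='negative': P(carrier) = 0.4·0.8571 / (0.4·0.8571 + 0.65·0.1429) ≈ 0.7869
After a screening test='negative': P(carrier) = 0.4·0.7869 / (0.4·0.7869 + 0.7·0.2131) ≈ 0.6784

0.6784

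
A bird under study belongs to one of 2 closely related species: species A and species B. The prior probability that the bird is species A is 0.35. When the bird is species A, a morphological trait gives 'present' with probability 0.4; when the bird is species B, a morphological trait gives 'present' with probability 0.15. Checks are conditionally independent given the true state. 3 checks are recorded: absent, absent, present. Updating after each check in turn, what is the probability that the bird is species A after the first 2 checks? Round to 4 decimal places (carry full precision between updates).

After 'absent': P(species A) = 0.6·0.3500 / (0.6·0.3500 + 0.85·0.6500) ≈ 0.2754
After 'absent': P(species A) = 0.6·0.2754 / (0.6·0.2754 + 0.85·0.7246) ≈ 0.2115

0.2115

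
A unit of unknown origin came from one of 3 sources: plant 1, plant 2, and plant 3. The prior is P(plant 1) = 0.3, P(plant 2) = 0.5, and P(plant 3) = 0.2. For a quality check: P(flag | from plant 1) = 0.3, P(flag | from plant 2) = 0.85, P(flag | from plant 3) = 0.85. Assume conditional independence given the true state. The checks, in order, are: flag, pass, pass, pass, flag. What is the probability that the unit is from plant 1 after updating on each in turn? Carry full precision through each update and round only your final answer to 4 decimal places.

After 'flag': normaliser = 0.3·0.3000 + 0.85·0.5000 + 0.85·0.2000; P(plant 1) ≈ 0.1314, P(plant 2) ≈ 0.6204, P(plant 3) ≈ 0.2482
After 'pass': normaliser = 0.7·0.1314 + 0.15·0.6204 + 0.15·0.2482; P(plant 1) ≈ 0.4138, P(plant 2) ≈ 0.4187, P(plant 3) ≈ 0.1675
After 'pass': normaliser = 0.7·0.4138 + 0.15·0.4187 + 0.15·0.1675; P(plant 1) ≈ 0.7671, P(plant 2) ≈ 0.1663, P(plant 3) ≈ 0.0665
After 'pass': normaliser = 0.7·0.7671 + 0.15·0.1663 + 0.15·0.0665; P(plant 1) ≈ 0.9389, P(plant 2) ≈ 0.0436, P(plant 3) ≈ 0.0175
After 'flag': normaliser = 0.3·0.9389 + 0.85·0.0436 + 0.85·0.0175; P(plant 1) ≈ 0.8444, P(plant 2) ≈ 0.1112, P(plant 3) ≈ 0.0445

0.8444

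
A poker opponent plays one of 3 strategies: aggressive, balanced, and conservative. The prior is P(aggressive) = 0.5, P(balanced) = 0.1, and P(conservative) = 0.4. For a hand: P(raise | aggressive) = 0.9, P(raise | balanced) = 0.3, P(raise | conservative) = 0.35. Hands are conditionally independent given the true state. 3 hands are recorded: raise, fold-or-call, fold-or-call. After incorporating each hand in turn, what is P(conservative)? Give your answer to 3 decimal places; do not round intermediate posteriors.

After 'raise': normaliser = 0.9·0.5000 + 0.3·0.1000 + 0.35·0.4000; P(aggressive) ≈ 0.7258, P(balanced) ≈ 0.0484, P(conservative) ≈ 0.2258
After 'fold-or-call': normaliser = 0.1·0.7258 + 0.7·0.0484 + 0.65·0.2258; P(aggressive) ≈ 0.2866, P(balanced) ≈ 0.1338, P(conservative) ≈ 0.5796
After 'fold-or-call': normaliser = 0.1·0.2866 + 0.7·0.1338 + 0.65·0.5796; P(aggressive) ≈ 0.0574, P(balanced) ≈ 0.1876, P(conservative) ≈ 0.7549

0.755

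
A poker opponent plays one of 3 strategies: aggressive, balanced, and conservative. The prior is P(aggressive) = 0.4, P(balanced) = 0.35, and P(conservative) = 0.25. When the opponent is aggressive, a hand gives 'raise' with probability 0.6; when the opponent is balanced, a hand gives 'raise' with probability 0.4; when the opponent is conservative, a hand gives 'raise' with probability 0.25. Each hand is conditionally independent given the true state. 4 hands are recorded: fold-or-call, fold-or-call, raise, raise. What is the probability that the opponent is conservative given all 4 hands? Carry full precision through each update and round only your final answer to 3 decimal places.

After 'fold-or-call': normaliser = 0.4·0.4000 + 0.6·0.3500 + 0.75·0.2500; P(aggressive) ≈ 0.2870, P(balanced) ≈ 0.3767, P(conservative) ≈ 0.3363
After 'fold-or-call': normaliser = 0.4·0.2870 + 0.6·0.3767 + 0.75·0.3363; P(aggressive) ≈ 0.1936, P(balanced) ≈ 0.3811, P(conservative) ≈ 0.4253
After 'raise': normaliser = 0.6·0.1936 + 0.4·0.3811 + 0.25·0.4253; P(aggressive) ≈ 0.3098, P(balanced) ≈ 0.4066, P(conservative) ≈ 0.2836
After 'raise': normaliser = 0.6·0.3098 + 0.4·0.4066 + 0.25·0.2836; P(aggressive) ≈ 0.4432, P(balanced) ≈ 0.3878, P(conservative) ≈ 0.1691

0.169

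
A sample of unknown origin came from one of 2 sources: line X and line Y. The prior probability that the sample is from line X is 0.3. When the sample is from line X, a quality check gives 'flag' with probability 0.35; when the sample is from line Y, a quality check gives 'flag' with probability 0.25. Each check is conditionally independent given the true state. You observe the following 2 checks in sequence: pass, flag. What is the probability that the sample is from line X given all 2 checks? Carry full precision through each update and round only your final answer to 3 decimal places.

0.342

Apply Bayes' rule sequentially, carrying P(line X) forward.
After 'pass': P(line X) = 0.65·0.3000 / (0.65·0.3000 + 0.75·0.7000) ≈ 0.2708
After 'flag': P(line X) = 0.35·0.2708 / (0.35·0.2708 + 0.25·0.7292) ≈ 0.3421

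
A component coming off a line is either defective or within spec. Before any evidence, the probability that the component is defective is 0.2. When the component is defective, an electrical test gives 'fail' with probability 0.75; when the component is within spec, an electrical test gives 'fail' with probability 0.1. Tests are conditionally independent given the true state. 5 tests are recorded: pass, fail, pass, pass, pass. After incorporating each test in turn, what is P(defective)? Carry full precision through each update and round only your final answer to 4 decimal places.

After 'pass': P(defective) = 0.25·0.2000 / (0.25·0.2000 + 0.9·0.8000) ≈ 0.0649
After 'fail': P(defective) = 0.75·0.0649 / (0.75·0.0649 + 0.1·0.9351) ≈ 0.3425
After 'pass': P(defective) = 0.25·0.3425 / (0.25·0.3425 + 0.9·0.6575) ≈ 0.1264
After 'pass': P(defective) = 0.25·0.1264 / (0.25·0.1264 + 0.9·0.8736) ≈ 0.0386
After 'pass': P(defective) = 0.25·0.0386 / (0.25·0.0386 + 0.9·0.9614) ≈ 0.0110

0.0110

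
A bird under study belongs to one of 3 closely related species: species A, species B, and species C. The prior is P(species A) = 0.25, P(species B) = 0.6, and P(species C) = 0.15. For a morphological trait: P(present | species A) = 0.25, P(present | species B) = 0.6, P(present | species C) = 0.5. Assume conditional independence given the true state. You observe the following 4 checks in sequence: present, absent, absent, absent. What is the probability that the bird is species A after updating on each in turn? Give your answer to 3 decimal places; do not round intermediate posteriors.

0.449

After 'present': normaliser = 0.25·0.2500 + 0.6·0.6000 + 0.5·0.1500; P(species A) ≈ 0.1256, P(species B) ≈ 0.7236, P(species C) ≈ 0.1508
After 'absent': normaliser = 0.75·0.1256 + 0.4·0.7236 + 0.5·0.1508; P(species A) ≈ 0.2053, P(species B) ≈ 0.6305, P(species C) ≈ 0.1642
After 'absent': normaliser = 0.75·0.2053 + 0.4·0.6305 + 0.5·0.1642; P(species A) ≈ 0.3153, P(species B) ≈ 0.5166, P(species C) ≈ 0.1682
After 'absent': normaliser = 0.75·0.3153 + 0.4·0.5166 + 0.5·0.1682; P(species A) ≈ 0.4486, P(species B) ≈ 0.3920, P(species C) ≈ 0.1595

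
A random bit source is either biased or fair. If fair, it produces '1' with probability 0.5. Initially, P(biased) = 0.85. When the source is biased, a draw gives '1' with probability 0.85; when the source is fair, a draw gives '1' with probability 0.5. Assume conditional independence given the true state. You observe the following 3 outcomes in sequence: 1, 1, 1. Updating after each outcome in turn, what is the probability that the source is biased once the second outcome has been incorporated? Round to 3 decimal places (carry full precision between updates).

After '1': P(biased) = 0.85·0.8500 / (0.85·0.8500 + 0.5·0.1500) ≈ 0.9060
After '1': P(biased) = 0.85·0.9060 / (0.85·0.9060 + 0.5·0.0940) ≈ 0.9425

0.942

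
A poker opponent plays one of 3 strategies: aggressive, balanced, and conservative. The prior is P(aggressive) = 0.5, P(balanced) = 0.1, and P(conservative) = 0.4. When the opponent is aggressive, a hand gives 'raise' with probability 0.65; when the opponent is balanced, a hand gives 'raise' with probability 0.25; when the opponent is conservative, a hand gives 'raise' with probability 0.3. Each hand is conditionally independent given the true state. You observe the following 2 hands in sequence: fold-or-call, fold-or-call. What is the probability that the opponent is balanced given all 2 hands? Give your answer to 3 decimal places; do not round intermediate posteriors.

Each posterior becomes the prior for the next update.
After 'fold-or-call': normaliser = 0.35·0.5000 + 0.75·0.1000 + 0.7·0.4000; P(aggressive) ≈ 0.3302, P(balanced) ≈ 0.1415, P(conservative) ≈ 0.5283
After 'fold-or-call': normaliser = 0.35·0.3302 + 0.75·0.1415 + 0.7·0.5283; P(aggressive) ≈ 0.1954, P(balanced) ≈ 0.1794, P(conservative) ≈ 0.6252

0.179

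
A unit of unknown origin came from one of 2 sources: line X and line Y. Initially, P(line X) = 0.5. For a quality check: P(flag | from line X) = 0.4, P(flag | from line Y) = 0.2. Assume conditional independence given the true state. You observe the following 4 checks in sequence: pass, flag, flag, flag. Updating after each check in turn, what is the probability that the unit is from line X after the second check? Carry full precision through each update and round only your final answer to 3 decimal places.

After 'pass': P(line X) = 0.6·0.5000 / (0.6·0.5000 + 0.8·0.5000) ≈ 0.4286
After 'flag': P(line X) = 0.4·0.4286 / (0.4·0.4286 + 0.2·0.5714) ≈ 0.6000

0.600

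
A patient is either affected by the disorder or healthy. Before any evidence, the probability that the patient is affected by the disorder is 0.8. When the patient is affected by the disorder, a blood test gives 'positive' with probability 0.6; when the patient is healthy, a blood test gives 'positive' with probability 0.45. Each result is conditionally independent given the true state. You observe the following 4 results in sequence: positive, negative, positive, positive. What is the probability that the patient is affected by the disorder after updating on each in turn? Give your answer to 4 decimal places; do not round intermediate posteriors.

0.8733

After 'positive': P(affected) = 0.6·0.8000 / (0.6·0.8000 + 0.45·0.2000) ≈ 0.8421
After 'negative': P(affected) = 0.4·0.8421 / (0.4·0.8421 + 0.55·0.1579) ≈ 0.7950
After 'positive': P(affected) = 0.6·0.7950 / (0.6·0.7950 + 0.45·0.2050) ≈ 0.8380
After 'positive': P(affected) = 0.6·0.8380 / (0.6·0.8380 + 0.45·0.1620) ≈ 0.8733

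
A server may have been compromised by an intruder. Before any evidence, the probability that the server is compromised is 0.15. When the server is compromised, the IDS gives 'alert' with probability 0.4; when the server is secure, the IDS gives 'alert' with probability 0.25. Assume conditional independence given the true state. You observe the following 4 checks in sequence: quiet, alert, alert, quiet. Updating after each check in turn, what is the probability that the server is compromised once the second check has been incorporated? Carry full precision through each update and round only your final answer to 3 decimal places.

After 'quiet': P(compromised) = 0.6·0.1500 / (0.6·0.1500 + 0.75·0.8500) ≈ 0.1237
After 'alert': P(compromised) = 0.4·0.1237 / (0.4·0.1237 + 0.25·0.8763) ≈ 0.1843

0.184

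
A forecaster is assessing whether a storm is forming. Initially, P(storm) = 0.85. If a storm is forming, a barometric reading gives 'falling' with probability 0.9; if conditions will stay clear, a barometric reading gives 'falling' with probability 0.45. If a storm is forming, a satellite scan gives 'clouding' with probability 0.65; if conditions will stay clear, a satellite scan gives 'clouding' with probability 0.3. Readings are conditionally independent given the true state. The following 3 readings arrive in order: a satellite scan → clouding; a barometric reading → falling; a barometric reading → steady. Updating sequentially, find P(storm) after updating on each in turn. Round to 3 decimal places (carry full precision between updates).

Apply Bayes' rule sequentially, carrying P(storm) forward.
After a satellite scan='clouding': P(storm) = 0.65·0.8500 / (0.65·0.8500 + 0.3·0.1500) ≈ 0.9247
After a barometric reading='falling': P(storm) = 0.9·0.9247 / (0.9·0.9247 + 0.45·0.0753) ≈ 0.9609
After a barometric reading='steady': P(storm) = 0.1·0.9609 / (0.1·0.9609 + 0.55·0.0391) ≈ 0.8170

0.817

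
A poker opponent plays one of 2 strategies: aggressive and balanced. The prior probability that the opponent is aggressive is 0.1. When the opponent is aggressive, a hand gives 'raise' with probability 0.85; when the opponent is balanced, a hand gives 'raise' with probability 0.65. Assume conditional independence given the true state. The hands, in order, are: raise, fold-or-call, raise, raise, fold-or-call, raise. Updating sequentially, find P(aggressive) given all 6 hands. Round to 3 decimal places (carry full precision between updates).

0.056

Apply Bayes' rule sequentially, carrying P(aggressive) forward.
After 'raise': P(aggressive) = 0.85·0.1000 / (0.85·0.1000 + 0.65·0.9000) ≈ 0.1269
After 'fold-or-call': P(aggressive) = 0.15·0.1269 / (0.15·0.1269 + 0.35·0.8731) ≈ 0.0586
After 'raise': P(aggressive) = 0.85·0.0586 / (0.85·0.0586 + 0.65·0.9414) ≈ 0.0753
After 'raise': P(aggressive) = 0.85·0.0753 / (0.85·0.0753 + 0.65·0.9247) ≈ 0.0962
After 'fold-or-call': P(aggressive) = 0.15·0.0962 / (0.15·0.0962 + 0.35·0.9038) ≈ 0.0436
After 'raise': P(aggressive) = 0.85·0.0436 / (0.85·0.0436 + 0.65·0.9564) ≈ 0.0563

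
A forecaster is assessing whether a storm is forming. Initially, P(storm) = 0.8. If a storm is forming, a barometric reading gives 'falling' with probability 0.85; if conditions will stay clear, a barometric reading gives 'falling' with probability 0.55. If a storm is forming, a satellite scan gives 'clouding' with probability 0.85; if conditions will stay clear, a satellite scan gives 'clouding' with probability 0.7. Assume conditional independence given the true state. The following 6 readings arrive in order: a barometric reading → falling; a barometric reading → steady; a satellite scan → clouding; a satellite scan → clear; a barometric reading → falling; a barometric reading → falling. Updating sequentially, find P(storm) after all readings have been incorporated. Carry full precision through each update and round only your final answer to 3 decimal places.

After a barometric reading='falling': P(storm) = 0.85·0.8000 / (0.85·0.8000 + 0.55·0.2000) ≈ 0.8608
After a barometric reading='steady': P(storm) = 0.15·0.8608 / (0.15·0.8608 + 0.45·0.1392) ≈ 0.6733
After a satellite scan='clouding': P(storm) = 0.85·0.6733 / (0.85·0.6733 + 0.7·0.3267) ≈ 0.7145
After a satellite scan='clear': P(storm) = 0.15·0.7145 / (0.15·0.7145 + 0.3·0.2855) ≈ 0.5558
After a barometric reading='falling': P(storm) = 0.85·0.5558 / (0.85·0.5558 + 0.55·0.4442) ≈ 0.6591
After a barometric reading='falling': P(storm) = 0.85·0.6591 / (0.85·0.6591 + 0.55·0.3409) ≈ 0.7493

0.749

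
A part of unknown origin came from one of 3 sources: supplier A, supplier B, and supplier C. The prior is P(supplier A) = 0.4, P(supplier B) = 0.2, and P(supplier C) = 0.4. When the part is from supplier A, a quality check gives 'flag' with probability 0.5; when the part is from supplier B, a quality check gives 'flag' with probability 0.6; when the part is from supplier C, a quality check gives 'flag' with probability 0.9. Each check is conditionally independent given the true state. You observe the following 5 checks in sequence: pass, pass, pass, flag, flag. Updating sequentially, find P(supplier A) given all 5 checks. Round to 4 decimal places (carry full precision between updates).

0.7171

After 'pass': normaliser = 0.5·0.4000 + 0.4·0.2000 + 0.1·0.4000; P(supplier A) ≈ 0.6250, P(supplier B) ≈ 0.2500, P(supplier C) ≈ 0.1250
After 'pass': normaliser = 0.5·0.6250 + 0.4·0.2500 + 0.1·0.1250; P(supplier A) ≈ 0.7353, P(supplier B) ≈ 0.2353, P(supplier C) ≈ 0.0294
After 'pass': normaliser = 0.5·0.7353 + 0.4·0.2353 + 0.1·0.0294; P(supplier A) ≈ 0.7911, P(supplier B) ≈ 0.2025, P(supplier C) ≈ 0.0063
After 'flag': normaliser = 0.5·0.7911 + 0.6·0.2025 + 0.9·0.0063; P(supplier A) ≈ 0.7567, P(supplier B) ≈ 0.2324, P(supplier C) ≈ 0.0109
After 'flag': normaliser = 0.5·0.7567 + 0.6·0.2324 + 0.9·0.0109; P(supplier A) ≈ 0.7171, P(supplier B) ≈ 0.2643, P(supplier C) ≈ 0.0186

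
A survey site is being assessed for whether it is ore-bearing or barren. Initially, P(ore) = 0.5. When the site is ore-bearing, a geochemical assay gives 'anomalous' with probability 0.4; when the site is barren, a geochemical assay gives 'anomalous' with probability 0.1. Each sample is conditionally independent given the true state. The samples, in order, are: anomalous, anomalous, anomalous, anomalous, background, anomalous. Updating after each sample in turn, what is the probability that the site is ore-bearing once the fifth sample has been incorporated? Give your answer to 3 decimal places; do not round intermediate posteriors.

0.994

After 'anomalous': P(ore) = 0.4·0.5000 / (0.4·0.5000 + 0.1·0.5000) ≈ 0.8000
After 'anomalous': P(ore) = 0.4·0.8000 / (0.4·0.8000 + 0.1·0.2000) ≈ 0.9412
After 'anomalous': P(ore) = 0.4·0.9412 / (0.4·0.9412 + 0.1·0.0588) ≈ 0.9846
After 'anomalous': P(ore) = 0.4·0.9846 / (0.4·0.9846 + 0.1·0.0154) ≈ 0.9961
After 'background': P(ore) = 0.6·0.9961 / (0.6·0.9961 + 0.9·0.0039) ≈ 0.9942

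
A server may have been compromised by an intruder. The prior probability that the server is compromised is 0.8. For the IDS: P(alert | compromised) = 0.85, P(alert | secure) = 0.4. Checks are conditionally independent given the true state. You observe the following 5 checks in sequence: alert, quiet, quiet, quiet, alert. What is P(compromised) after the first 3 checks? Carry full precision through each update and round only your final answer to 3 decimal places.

After 'alert': P(compromised) = 0.85·0.8000 / (0.85·0.8000 + 0.4·0.2000) ≈ 0.8947
After 'quiet': P(compromised) = 0.15·0.8947 / (0.15·0.8947 + 0.6·0.1053) ≈ 0.6800
After 'quiet': P(compromised) = 0.15·0.6800 / (0.15·0.6800 + 0.6·0.3200) ≈ 0.3469

0.347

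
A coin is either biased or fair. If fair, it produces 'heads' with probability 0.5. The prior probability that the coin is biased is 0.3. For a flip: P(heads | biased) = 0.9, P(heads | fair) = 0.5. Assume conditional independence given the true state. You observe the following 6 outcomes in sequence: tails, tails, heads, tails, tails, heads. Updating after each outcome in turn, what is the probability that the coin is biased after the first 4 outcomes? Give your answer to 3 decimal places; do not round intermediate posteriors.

After 'tails': P(biased) = 0.1·0.3000 / (0.1·0.3000 + 0.5·0.7000) ≈ 0.0789
After 'tails': P(biased) = 0.1·0.0789 / (0.1·0.0789 + 0.5·0.9211) ≈ 0.0169
After 'heads': P(biased) = 0.9·0.0169 / (0.9·0.0169 + 0.5·0.9831) ≈ 0.0299
After 'tails': P(biased) = 0.1·0.0299 / (0.1·0.0299 + 0.5·0.9701) ≈ 0.0061

0.006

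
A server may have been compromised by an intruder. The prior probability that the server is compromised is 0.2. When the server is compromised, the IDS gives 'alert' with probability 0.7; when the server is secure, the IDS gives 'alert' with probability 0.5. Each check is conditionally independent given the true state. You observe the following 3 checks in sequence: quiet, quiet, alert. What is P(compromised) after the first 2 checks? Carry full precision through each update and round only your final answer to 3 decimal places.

Each posterior becomes the prior for the next update.
After 'quiet': P(compromised) = 0.3·0.2000 / (0.3·0.2000 + 0.5·0.8000) ≈ 0.1304
After 'quiet': P(compromised) = 0.3·0.1304 / (0.3·0.1304 + 0.5·0.8696) ≈ 0.0826

0.083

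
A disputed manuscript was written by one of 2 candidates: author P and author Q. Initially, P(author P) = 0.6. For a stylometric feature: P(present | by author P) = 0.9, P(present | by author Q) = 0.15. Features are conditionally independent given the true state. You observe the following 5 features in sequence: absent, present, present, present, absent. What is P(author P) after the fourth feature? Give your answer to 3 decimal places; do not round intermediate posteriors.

After 'absent': P(author P) = 0.1·0.6000 / (0.1·0.6000 + 0.85·0.4000) ≈ 0.1500
After 'present': P(author P) = 0.9·0.1500 / (0.9·0.1500 + 0.15·0.8500) ≈ 0.5143
After 'present': P(author P) = 0.9·0.5143 / (0.9·0.5143 + 0.15·0.4857) ≈ 0.8640
After 'present': P(author P) = 0.9·0.8640 / (0.9·0.8640 + 0.15·0.1360) ≈ 0.9744

0.974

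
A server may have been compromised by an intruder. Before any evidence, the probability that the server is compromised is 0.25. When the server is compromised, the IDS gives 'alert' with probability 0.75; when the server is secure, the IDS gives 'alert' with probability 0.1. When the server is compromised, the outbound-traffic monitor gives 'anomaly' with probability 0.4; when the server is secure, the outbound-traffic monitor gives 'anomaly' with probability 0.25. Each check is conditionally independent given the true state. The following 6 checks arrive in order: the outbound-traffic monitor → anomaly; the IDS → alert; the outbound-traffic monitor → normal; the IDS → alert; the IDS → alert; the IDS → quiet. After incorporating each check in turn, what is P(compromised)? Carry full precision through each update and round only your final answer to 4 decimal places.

After the outbound-traffic monitor='anomaly': P(compromised) = 0.4·0.2500 / (0.4·0.2500 + 0.25·0.7500) ≈ 0.3478
After the IDS='alert': P(compromised) = 0.75·0.3478 / (0.75·0.3478 + 0.1·0.6522) ≈ 0.8000
After the outbound-traffic monitor='normal': P(compromised) = 0.6·0.8000 / (0.6·0.8000 + 0.75·0.2000) ≈ 0.7619
After the IDS='alert': P(compromised) = 0.75·0.7619 / (0.75·0.7619 + 0.1·0.2381) ≈ 0.9600
After the IDS='alert': P(compromised) = 0.75·0.9600 / (0.75·0.9600 + 0.1·0.0400) ≈ 0.9945
After the IDS='quiet': P(compromised) = 0.25·0.9945 / (0.25·0.9945 + 0.9·0.0055) ≈ 0.9804

0.9804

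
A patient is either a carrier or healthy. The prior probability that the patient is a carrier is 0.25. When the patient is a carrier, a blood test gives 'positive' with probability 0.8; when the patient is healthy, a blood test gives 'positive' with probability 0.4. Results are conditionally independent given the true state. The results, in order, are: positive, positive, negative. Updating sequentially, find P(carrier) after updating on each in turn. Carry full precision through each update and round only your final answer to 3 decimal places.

0.308

After 'positive': P(carrier) = 0.8·0.2500 / (0.8·0.2500 + 0.4·0.7500) ≈ 0.4000
After 'positive': P(carrier) = 0.8·0.4000 / (0.8·0.4000 + 0.4·0.6000) ≈ 0.5714
After 'negative': P(carrier) = 0.2·0.5714 / (0.2·0.5714 + 0.6·0.4286) ≈ 0.3077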